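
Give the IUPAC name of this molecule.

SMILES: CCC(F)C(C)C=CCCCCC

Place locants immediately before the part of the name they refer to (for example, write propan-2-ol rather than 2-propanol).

3-fluoro-4-methylundec-5-ene

Counting along the main chain through the multiple bond gives 11 carbons: the parent is undecane.
The chain contains a C=C double bond, so the unsaturation ending is -ene.
The numbering direction is chosen so that numbering from this end puts the double bond at C-5 rather than C-6.
With this numbering: the double bond between C-5 and C-6; a fluoro group at C-3; a methyl group at C-4.
The substituents are ordered alphabetically, ignoring any di-/tri- multipliers.
Assembling the pieces gives 3-fluoro-4-methylundec-5-ene.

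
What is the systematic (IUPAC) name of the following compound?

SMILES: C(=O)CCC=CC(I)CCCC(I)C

The longest carbon chain that includes the –CHO group and the multiple bond has 11 carbons, so the parent hydride is undecane.
The principal characteristic group is an aldehyde (terminal –CHO), named with the suffix -al.
A C=C double bond in the chain gives the infix -ene-.
The numbering direction is chosen so that the aldehyde carbon is C-1 by definition.
That gives the double bond between C-4 and C-5; iodo groups at C-6 and C-10.
Putting it together: 6,10-diiodoundec-4-enal.

6,10-diiodoundec-4-enal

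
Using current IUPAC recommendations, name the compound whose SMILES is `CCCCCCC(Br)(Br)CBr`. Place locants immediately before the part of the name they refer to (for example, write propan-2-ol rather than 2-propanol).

1,2,2-tribromooctane

The longest continuous carbon chain has 8 atoms, so the parent hydride is octane.
Number the chain so that the substituent locant set {1,2,2} is lower than {7,7,8} at the first point of difference.
This places bromo groups at C-1 and C-2 (×2).
Assembling the pieces gives 1,2,2-tribromooctane.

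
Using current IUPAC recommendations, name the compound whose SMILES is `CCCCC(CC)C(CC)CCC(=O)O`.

Counting along the main chain through the –COOH group gives 9 carbons: the parent is nonane.
The principal characteristic group is a carboxylic acid (terminal –COOH), named with the suffix -oic acid.
The numbering direction is chosen so that the carboxylic acid carbon is C-1 by definition.
That gives ethyl groups at C-4 and C-5.
Putting it together: 4,5-diethylnonanoic acid.

4,5-diethylnonanoic acid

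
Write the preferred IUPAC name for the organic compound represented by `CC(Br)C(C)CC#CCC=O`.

7-bromo-6-methyloct-3-ynal

Counting along the main chain through the –CHO group and the multiple bond gives 8 carbons: the parent is octane.
An aldehyde (terminal –CHO) is the principal characteristic group, giving the suffix -al.
The chain contains a C≡C triple bond, so the unsaturation ending is -yne.
Number the chain so that the aldehyde carbon is C-1 by definition.
That gives the triple bond between C-3 and C-4; a bromo group at C-7; a methyl group at C-6.
Prefixes are listed alphabetically: bromo, methyl.
Putting it together: 7-bromo-6-methyloct-3-ynal.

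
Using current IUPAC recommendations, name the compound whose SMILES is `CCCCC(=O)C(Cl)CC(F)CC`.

6-chloro-8-fluorodecan-5-one

Counting along the main chain through the carbonyl gives 10 carbons: the parent is decane.
The principal characteristic group is a ketone (C=O on an internal carbon), named with the suffix -one.
Choose the numbering such that numbering from this end puts the carbonyl group at C-5 rather than C-6.
That gives the carbonyl at C-5; a chloro group at C-6; a fluoro group at C-8.
Substituent prefixes are cited in alphabetical order (multiplying prefixes like di-/tri- are ignored for ordering).
Assembling the pieces gives 6-chloro-8-fluorodecan-5-one.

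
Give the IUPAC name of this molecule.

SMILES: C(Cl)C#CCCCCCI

The longest chain bearing the multiple bond is 8 carbons long (octane).
A C≡C triple bond in the chain gives the infix -yne-.
Choose the numbering such that numbering from this end puts the triple bond at C-2 rather than C-6.
With this numbering: the triple bond between C-2 and C-3; a chloro group at C-1; an iodo group at C-8.
Prefixes are listed alphabetically: chloro, iodo.
Putting it together: 1-chloro-8-iodooct-2-yne.

1-chloro-8-iodooct-2-yne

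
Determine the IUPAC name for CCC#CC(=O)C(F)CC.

The longest carbon chain that includes the carbonyl and the multiple bond has 8 carbons, so the parent hydride is octane.
The highest-priority functional group is a ketone (C=O on an internal carbon), so the name ends in -one.
A C≡C triple bond in the chain gives the infix -yne-.
The numbering direction is chosen so that numbering from this end puts the carbonyl group at C-4 rather than C-5.
This places the carbonyl at C-4; the triple bond between C-5 and C-6; a fluoro group at C-3.
The name is 3-fluorooct-5-yn-4-one.

3-fluorooct-5-yn-4-one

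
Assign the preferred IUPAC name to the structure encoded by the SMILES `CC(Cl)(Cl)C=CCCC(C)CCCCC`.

Counting along the main chain through the multiple bond gives 12 carbons: the parent is dodecane.
The chain contains a C=C double bond, so the unsaturation ending is -ene.
The numbering direction is chosen so that numbering from this end puts the double bond at C-3 rather than C-9.
That gives the double bond between C-3 and C-4; two chloro groups at C-2; a methyl group at C-7.
Prefixes are listed alphabetically: chloro, methyl.
Putting it together: 2,2-dichloro-7-methyldodec-3-ene.

2,2-dichloro-7-methyldodec-3-ene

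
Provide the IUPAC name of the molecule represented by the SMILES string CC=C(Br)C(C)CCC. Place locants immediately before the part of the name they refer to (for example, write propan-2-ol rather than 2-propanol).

3-bromo-4-methylhept-2-ene

Counting along the main chain through the multiple bond gives 7 carbons: the parent is heptane.
There is one C=C double bond, indicated by the ending -ene.
Choose the numbering such that numbering from this end puts the double bond at C-2 rather than C-5.
With this numbering: the double bond between C-2 and C-3; a bromo group at C-3; a methyl group at C-4.
Substituent prefixes are cited in alphabetical order (multiplying prefixes like di-/tri- are ignored for ordering).
Putting it together: 3-bromo-4-methylhept-2-ene.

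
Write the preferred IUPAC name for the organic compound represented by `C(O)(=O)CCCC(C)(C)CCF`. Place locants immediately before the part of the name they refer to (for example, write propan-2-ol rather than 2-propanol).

The longest chain bearing the –COOH group is 7 carbons long (heptane).
A carboxylic acid (terminal –COOH) is the principal characteristic group, giving the suffix -oic acid.
Choose the numbering such that the carboxylic acid carbon is C-1 by definition.
This places a fluoro group at C-7; two methyl groups at C-5.
Prefixes are listed alphabetically: fluoro, methyl.
The name is 7-fluoro-5,5-dimethylheptanoic acid.

7-fluoro-5,5-dimethylheptanoic acid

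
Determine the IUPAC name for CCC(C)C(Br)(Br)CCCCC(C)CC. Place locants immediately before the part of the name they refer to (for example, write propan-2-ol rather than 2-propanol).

4,4-dibromo-3,9-dimethylundecane

The longest carbon chain is 11 atoms: the parent is undecane.
The numbering direction is chosen so that the substituent locant set {3,4,4,9} is lower than {3,8,8,9} at the first point of difference.
With this numbering: two bromo groups at C-4; methyl groups at C-3 and C-9.
Prefixes are listed alphabetically: bromo, methyl.
Putting it together: 4,4-dibromo-3,9-dimethylundecane.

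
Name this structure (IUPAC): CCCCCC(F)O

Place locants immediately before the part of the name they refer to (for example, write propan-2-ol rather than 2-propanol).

The longest carbon chain that includes the –OH group has 6 carbons, so the parent hydride is hexane.
The highest-priority functional group is an alcohol (–OH), so the name ends in -ol.
Choose the numbering such that numbering from this end puts the hydroxyl group at C-1 rather than C-6.
With this numbering: the hydroxyl at C-1; a fluoro group at C-1.
Putting it together: 1-fluorohexan-1-ol.

1-fluorohexan-1-ol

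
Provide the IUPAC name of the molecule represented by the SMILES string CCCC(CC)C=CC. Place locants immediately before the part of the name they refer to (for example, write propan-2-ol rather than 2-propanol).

Counting along the main chain through the multiple bond gives 7 carbons: the parent is heptane.
A C=C double bond in the chain gives the infix -ene-.
Number the chain so that numbering from this end puts the double bond at C-2 rather than C-5.
With this numbering: the double bond between C-2 and C-3; an ethyl group at C-4.
Putting it together: 4-ethylhept-2-ene.

4-ethylhept-2-ene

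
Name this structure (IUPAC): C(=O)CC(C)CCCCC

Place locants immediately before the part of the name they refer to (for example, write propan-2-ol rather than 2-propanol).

3-methyloctanal

Counting along the main chain through the –CHO group gives 8 carbons: the parent is octane.
The highest-priority functional group is an aldehyde (terminal –CHO), so the name ends in -al.
The numbering direction is chosen so that the aldehyde carbon is C-1 by definition.
That gives a methyl group at C-3.
Assembling the pieces gives 3-methyloctanal.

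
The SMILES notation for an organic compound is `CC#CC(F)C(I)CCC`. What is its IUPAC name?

The longest chain bearing the multiple bond is 8 carbons long (octane).
There is one C≡C triple bond, indicated by the ending -yne.
The numbering direction is chosen so that numbering from this end puts the triple bond at C-2 rather than C-6.
With this numbering: the triple bond between C-2 and C-3; a fluoro group at C-4; an iodo group at C-5.
Substituent prefixes are cited in alphabetical order (multiplying prefixes like di-/tri- are ignored for ordering).
The name is 4-fluoro-5-iodooct-2-yne.

4-fluoro-5-iodooct-2-yne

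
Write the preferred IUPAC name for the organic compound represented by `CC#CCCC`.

Counting along the main chain through the multiple bond gives 6 carbons: the parent is hexane.
There is one C≡C triple bond, indicated by the ending -yne.
Number the chain so that numbering from this end puts the triple bond at C-2 rather than C-4.
With this numbering: the triple bond between C-2 and C-3.
Putting it together: hex-2-yne.

hex-2-yne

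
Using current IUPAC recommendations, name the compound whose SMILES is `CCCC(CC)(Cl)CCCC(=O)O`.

The longest chain bearing the –COOH group is 8 carbons long (octane).
The highest-priority functional group is a carboxylic acid (terminal –COOH), so the name ends in -oic acid.
Choose the numbering such that the carboxylic acid carbon is C-1 by definition.
With this numbering: a chloro group at C-5; an ethyl group at C-5.
Substituent prefixes are cited in alphabetical order (multiplying prefixes like di-/tri- are ignored for ordering).
Putting it together: 5-chloro-5-ethyloctanoic acid.

5-chloro-5-ethyloctanoic acid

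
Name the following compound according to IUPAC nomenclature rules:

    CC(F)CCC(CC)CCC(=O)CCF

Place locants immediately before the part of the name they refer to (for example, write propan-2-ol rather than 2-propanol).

6-ethyl-1,9-difluorodecan-3-one

The longest chain bearing the carbonyl is 10 carbons long (decane).
A ketone (C=O on an internal carbon) is the principal characteristic group, giving the suffix -one.
The numbering direction is chosen so that numbering from this end puts the carbonyl group at C-3 rather than C-8.
This places the carbonyl at C-3; an ethyl group at C-6; fluoro groups at C-1 and C-9.
Prefixes are listed alphabetically: ethyl, fluoro.
The name is 6-ethyl-1,9-difluorodecan-3-one.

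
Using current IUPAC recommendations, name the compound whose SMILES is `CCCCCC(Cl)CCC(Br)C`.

2-bromo-5-chlorodecane

The longest continuous carbon chain has 10 atoms, so the parent hydride is decane.
The numbering direction is chosen so that the substituent locant set {2,5} is lower than {6,9} at the first point of difference.
This places a bromo group at C-2; a chloro group at C-5.
The substituents are ordered alphabetically, ignoring any di-/tri- multipliers.
Assembling the pieces gives 2-bromo-5-chlorodecane.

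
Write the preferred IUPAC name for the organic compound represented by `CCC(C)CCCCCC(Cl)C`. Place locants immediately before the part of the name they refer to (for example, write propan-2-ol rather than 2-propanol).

2-chloro-8-methyldecane

The parent chain contains 10 carbons (decane).
Choose the numbering such that the substituent locant set {2,8} is lower than {3,9} at the first point of difference.
With this numbering: a chloro group at C-2; a methyl group at C-8.
Prefixes are listed alphabetically: chloro, methyl.
Assembling the pieces gives 2-chloro-8-methyldecane.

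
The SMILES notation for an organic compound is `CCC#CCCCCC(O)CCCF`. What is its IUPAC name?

The longest chain bearing the –OH group and the multiple bond is 12 carbons long (dodecane).
An alcohol (–OH) is the principal characteristic group, giving the suffix -ol.
There is one C≡C triple bond, indicated by the ending -yne.
Choose the numbering such that numbering from this end puts the hydroxyl group at C-4 rather than C-9.
This places the hydroxyl at C-4; the triple bond between C-9 and C-10; a fluoro group at C-1.
Assembling the pieces gives 1-fluorododec-9-yn-4-ol.

1-fluorododec-9-yn-4-ol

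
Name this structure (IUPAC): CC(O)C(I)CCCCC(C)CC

3-iodo-8-methyldecan-2-ol

Counting along the main chain through the –OH group gives 10 carbons: the parent is decane.
The principal characteristic group is an alcohol (–OH), named with the suffix -ol.
The numbering direction is chosen so that numbering from this end puts the hydroxyl group at C-2 rather than C-9.
This places the hydroxyl at C-2; an iodo group at C-3; a methyl group at C-8.
Prefixes are listed alphabetically: iodo, methyl.
The name is 3-iodo-8-methyldecan-2-ol.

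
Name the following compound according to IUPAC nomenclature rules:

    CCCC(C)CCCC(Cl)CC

The longest continuous carbon chain has 10 atoms, so the parent hydride is decane.
Number the chain so that the substituent locant set {3,7} is lower than {4,8} at the first point of difference.
That gives a chloro group at C-3; a methyl group at C-7.
Prefixes are listed alphabetically: chloro, methyl.
Putting it together: 3-chloro-7-methyldecane.

3-chloro-7-methyldecane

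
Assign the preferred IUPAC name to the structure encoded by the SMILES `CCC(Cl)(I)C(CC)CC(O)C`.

The longest carbon chain that includes the –OH group has 7 carbons, so the parent hydride is heptane.
The principal characteristic group is an alcohol (–OH), named with the suffix -ol.
Choose the numbering such that numbering from this end puts the hydroxyl group at C-2 rather than C-6.
This places the hydroxyl at C-2; a chloro group at C-5; an ethyl group at C-4; an iodo group at C-5.
Prefixes are listed alphabetically: chloro, ethyl, iodo.
Putting it together: 5-chloro-4-ethyl-5-iodoheptan-2-ol.

5-chloro-4-ethyl-5-iodoheptan-2-ol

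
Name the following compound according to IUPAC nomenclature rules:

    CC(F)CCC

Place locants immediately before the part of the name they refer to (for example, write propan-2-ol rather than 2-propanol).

The longest continuous carbon chain has 5 atoms, so the parent hydride is pentane.
Choose the numbering such that the substituent locant set {2} is lower than {4} at the first point of difference.
This places a fluoro group at C-2.
Assembling the pieces gives 2-fluoropentane.

2-fluoropentane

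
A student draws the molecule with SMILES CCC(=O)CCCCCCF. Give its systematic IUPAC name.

The longest carbon chain that includes the carbonyl has 9 carbons, so the parent hydride is nonane.
The highest-priority functional group is a ketone (C=O on an internal carbon), so the name ends in -one.
Number the chain so that numbering from this end puts the carbonyl group at C-3 rather than C-7.
This places the carbonyl at C-3; a fluoro group at C-9.
Assembling the pieces gives 9-fluorononan-3-one.

9-fluorononan-3-one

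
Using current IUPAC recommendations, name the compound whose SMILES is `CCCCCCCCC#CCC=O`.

dodec-3-ynal

The longest chain bearing the –CHO group and the multiple bond is 12 carbons long (dodecane).
The principal characteristic group is an aldehyde (terminal –CHO), named with the suffix -al.
A C≡C triple bond in the chain gives the infix -yne-.
Choose the numbering such that the aldehyde carbon is C-1 by definition.
This places the triple bond between C-3 and C-4.
Assembling the pieces gives dodec-3-ynal.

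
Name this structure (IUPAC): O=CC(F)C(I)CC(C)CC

The longest carbon chain that includes the –CHO group has 7 carbons, so the parent hydride is heptane.
The principal characteristic group is an aldehyde (terminal –CHO), named with the suffix -al.
Choose the numbering such that the aldehyde carbon is C-1 by definition.
That gives a fluoro group at C-2; an iodo group at C-3; a methyl group at C-5.
Substituent prefixes are cited in alphabetical order (multiplying prefixes like di-/tri- are ignored for ordering).
Putting it together: 2-fluoro-3-iodo-5-methylheptanal.

2-fluoro-3-iodo-5-methylheptanal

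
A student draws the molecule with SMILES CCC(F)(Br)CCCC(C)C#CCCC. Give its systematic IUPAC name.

The longest chain bearing the multiple bond is 12 carbons long (dodecane).
There is one C≡C triple bond, indicated by the ending -yne.
Number the chain so that numbering from this end puts the triple bond at C-4 rather than C-8.
That gives the triple bond between C-4 and C-5; a bromo group at C-10; a fluoro group at C-10; a methyl group at C-6.
Prefixes are listed alphabetically: bromo, fluoro, methyl.
The name is 10-bromo-10-fluoro-6-methyldodec-4-yne.

10-bromo-10-fluoro-6-methyldodec-4-yne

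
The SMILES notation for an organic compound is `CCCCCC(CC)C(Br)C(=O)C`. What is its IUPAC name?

3-bromo-4-ethylnonan-2-one

Counting along the main chain through the carbonyl gives 9 carbons: the parent is nonane.
The principal characteristic group is a ketone (C=O on an internal carbon), named with the suffix -one.
Choose the numbering such that numbering from this end puts the carbonyl group at C-2 rather than C-8.
That gives the carbonyl at C-2; a bromo group at C-3; an ethyl group at C-4.
Prefixes are listed alphabetically: bromo, ethyl.
The name is 3-bromo-4-ethylnonan-2-one.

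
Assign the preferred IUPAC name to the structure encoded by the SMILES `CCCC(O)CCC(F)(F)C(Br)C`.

8-bromo-7,7-difluorononan-4-ol

Counting along the main chain through the –OH group gives 9 carbons: the parent is nonane.
An alcohol (–OH) is the principal characteristic group, giving the suffix -ol.
Number the chain so that numbering from this end puts the hydroxyl group at C-4 rather than C-6.
With this numbering: the hydroxyl at C-4; a bromo group at C-8; two fluoro groups at C-7.
Substituent prefixes are cited in alphabetical order (multiplying prefixes like di-/tri- are ignored for ordering).
The name is 8-bromo-7,7-difluorononan-4-ol.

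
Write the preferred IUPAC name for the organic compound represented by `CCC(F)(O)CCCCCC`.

Counting along the main chain through the –OH group gives 9 carbons: the parent is nonane.
The principal characteristic group is an alcohol (–OH), named with the suffix -ol.
The numbering direction is chosen so that numbering from this end puts the hydroxyl group at C-3 rather than C-7.
That gives the hydroxyl at C-3; a fluoro group at C-3.
Putting it together: 3-fluorononan-3-ol.

3-fluorononan-3-ol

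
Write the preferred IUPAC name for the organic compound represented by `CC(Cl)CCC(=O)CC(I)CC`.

Counting along the main chain through the carbonyl gives 9 carbons: the parent is nonane.
The principal characteristic group is a ketone (C=O on an internal carbon), named with the suffix -one.
Number the chain so that the substituent locant set {2,7} is lower than {3,8} at the first point of difference.
That gives the carbonyl at C-5; a chloro group at C-2; an iodo group at C-7.
Substituent prefixes are cited in alphabetical order (multiplying prefixes like di-/tri- are ignored for ordering).
Putting it together: 2-chloro-7-iodononan-5-one.

2-chloro-7-iodononan-5-one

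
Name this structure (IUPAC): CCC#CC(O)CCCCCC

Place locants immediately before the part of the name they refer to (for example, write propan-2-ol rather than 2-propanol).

undec-3-yn-5-ol

The longest carbon chain that includes the –OH group and the multiple bond has 11 carbons, so the parent hydride is undecane.
The highest-priority functional group is an alcohol (–OH), so the name ends in -ol.
A C≡C triple bond in the chain gives the infix -yne-.
Number the chain so that numbering from this end puts the hydroxyl group at C-5 rather than C-7.
With this numbering: the hydroxyl at C-5; the triple bond between C-3 and C-4.
The name is undec-3-yn-5-ol.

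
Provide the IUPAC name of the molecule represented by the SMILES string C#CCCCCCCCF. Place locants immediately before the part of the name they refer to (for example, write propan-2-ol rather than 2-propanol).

9-fluoronon-1-yne

The longest carbon chain that includes the multiple bond has 9 carbons, so the parent hydride is nonane.
The chain contains a C≡C triple bond, so the unsaturation ending is -yne.
Choose the numbering such that numbering from this end puts the triple bond at C-1 rather than C-8.
That gives the triple bond between C-1 and C-2; a fluoro group at C-9.
Putting it together: 9-fluoronon-1-yne.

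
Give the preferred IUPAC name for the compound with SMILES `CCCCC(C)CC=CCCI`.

The longest carbon chain that includes the multiple bond has 10 carbons, so the parent hydride is decane.
There is one C=C double bond, indicated by the ending -ene.
Number the chain so that numbering from this end puts the double bond at C-3 rather than C-7.
That gives the double bond between C-3 and C-4; an iodo group at C-1; a methyl group at C-6.
Substituent prefixes are cited in alphabetical order (multiplying prefixes like di-/tri- are ignored for ordering).
The name is 1-iodo-6-methyldec-3-ene.

1-iodo-6-methyldec-3-ene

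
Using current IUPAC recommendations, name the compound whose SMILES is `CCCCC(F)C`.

2-fluorohexane

The parent chain contains 6 carbons (hexane).
Number the chain so that the substituent locant set {2} is lower than {5} at the first point of difference.
This places a fluoro group at C-2.
The name is 2-fluorohexane.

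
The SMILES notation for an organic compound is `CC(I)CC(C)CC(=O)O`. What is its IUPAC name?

The longest carbon chain that includes the –COOH group has 6 carbons, so the parent hydride is hexane.
The principal characteristic group is a carboxylic acid (terminal –COOH), named with the suffix -oic acid.
The numbering direction is chosen so that the carboxylic acid carbon is C-1 by definition.
With this numbering: an iodo group at C-5; a methyl group at C-3.
Prefixes are listed alphabetically: iodo, methyl.
Putting it together: 5-iodo-3-methylhexanoic acid.

5-iodo-3-methylhexanoic acid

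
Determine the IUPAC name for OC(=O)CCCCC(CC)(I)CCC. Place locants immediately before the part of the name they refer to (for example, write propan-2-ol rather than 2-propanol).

6-ethyl-6-iodononanoic acid

The longest chain bearing the –COOH group is 9 carbons long (nonane).
A carboxylic acid (terminal –COOH) is the principal characteristic group, giving the suffix -oic acid.
Choose the numbering such that the carboxylic acid carbon is C-1 by definition.
That gives an ethyl group at C-6; an iodo group at C-6.
The substituents are ordered alphabetically, ignoring any di-/tri- multipliers.
Assembling the pieces gives 6-ethyl-6-iodononanoic acid.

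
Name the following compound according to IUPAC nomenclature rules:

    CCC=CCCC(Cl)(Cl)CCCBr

10-bromo-7,7-dichlorodec-3-ene

Counting along the main chain through the multiple bond gives 10 carbons: the parent is decane.
There is one C=C double bond, indicated by the ending -ene.
The numbering direction is chosen so that numbering from this end puts the double bond at C-3 rather than C-7.
That gives the double bond between C-3 and C-4; a bromo group at C-10; two chloro groups at C-7.
Substituent prefixes are cited in alphabetical order (multiplying prefixes like di-/tri- are ignored for ordering).
Assembling the pieces gives 10-bromo-7,7-dichlorodec-3-ene.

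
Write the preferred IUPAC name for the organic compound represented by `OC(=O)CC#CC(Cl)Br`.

5-bromo-5-chloropent-3-ynoic acid

The longest carbon chain that includes the –COOH group and the multiple bond has 5 carbons, so the parent hydride is pentane.
The principal characteristic group is a carboxylic acid (terminal –COOH), named with the suffix -oic acid.
There is one C≡C triple bond, indicated by the ending -yne.
Choose the numbering such that the carboxylic acid carbon is C-1 by definition.
That gives the triple bond between C-3 and C-4; a bromo group at C-5; a chloro group at C-5.
The substituents are ordered alphabetically, ignoring any di-/tri- multipliers.
The name is 5-bromo-5-chloropent-3-ynoic acid.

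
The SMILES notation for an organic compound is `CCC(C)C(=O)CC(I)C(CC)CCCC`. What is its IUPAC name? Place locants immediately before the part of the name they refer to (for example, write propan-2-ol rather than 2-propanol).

7-ethyl-6-iodo-3-methylundecan-4-one

The longest chain bearing the carbonyl is 11 carbons long (undecane).
A ketone (C=O on an internal carbon) is the principal characteristic group, giving the suffix -one.
The numbering direction is chosen so that numbering from this end puts the carbonyl group at C-4 rather than C-8.
This places the carbonyl at C-4; an ethyl group at C-7; an iodo group at C-6; a methyl group at C-3.
Substituent prefixes are cited in alphabetical order (multiplying prefixes like di-/tri- are ignored for ordering).
Putting it together: 7-ethyl-6-iodo-3-methylundecan-4-one.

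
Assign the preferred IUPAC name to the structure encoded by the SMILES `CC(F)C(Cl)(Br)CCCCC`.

The parent chain contains 8 carbons (octane).
Number the chain so that the substituent locant set {2,3,3} is lower than {6,6,7} at the first point of difference.
This places a bromo group at C-3; a chloro group at C-3; a fluoro group at C-2.
Substituent prefixes are cited in alphabetical order (multiplying prefixes like di-/tri- are ignored for ordering).
The name is 3-bromo-3-chloro-2-fluorooctane.

3-bromo-3-chloro-2-fluorooctane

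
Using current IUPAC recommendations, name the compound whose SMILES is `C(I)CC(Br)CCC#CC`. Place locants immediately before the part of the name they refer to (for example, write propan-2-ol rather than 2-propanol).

The longest carbon chain that includes the multiple bond has 8 carbons, so the parent hydride is octane.
A C≡C triple bond in the chain gives the infix -yne-.
Choose the numbering such that numbering from this end puts the triple bond at C-2 rather than C-6.
With this numbering: the triple bond between C-2 and C-3; a bromo group at C-6; an iodo group at C-8.
The substituents are ordered alphabetically, ignoring any di-/tri- multipliers.
The name is 6-bromo-8-iodooct-2-yne.

6-bromo-8-iodooct-2-yne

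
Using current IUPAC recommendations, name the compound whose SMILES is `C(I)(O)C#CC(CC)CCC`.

The longest chain bearing the –OH group and the multiple bond is 7 carbons long (heptane).
An alcohol (–OH) is the principal characteristic group, giving the suffix -ol.
A C≡C triple bond in the chain gives the infix -yne-.
Number the chain so that numbering from this end puts the hydroxyl group at C-1 rather than C-7.
That gives the hydroxyl at C-1; the triple bond between C-2 and C-3; an ethyl group at C-4; an iodo group at C-1.
Substituent prefixes are cited in alphabetical order (multiplying prefixes like di-/tri- are ignored for ordering).
The name is 4-ethyl-1-iodohept-2-yn-1-ol.

4-ethyl-1-iodohept-2-yn-1-ol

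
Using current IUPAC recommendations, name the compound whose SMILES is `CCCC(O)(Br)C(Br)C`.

2,3-dibromohexan-3-ol

Counting along the main chain through the –OH group gives 6 carbons: the parent is hexane.
An alcohol (–OH) is the principal characteristic group, giving the suffix -ol.
Choose the numbering such that numbering from this end puts the hydroxyl group at C-3 rather than C-4.
With this numbering: the hydroxyl at C-3; bromo groups at C-2 and C-3.
Assembling the pieces gives 2,3-dibromohexan-3-ol.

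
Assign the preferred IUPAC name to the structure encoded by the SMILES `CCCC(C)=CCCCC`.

The longest carbon chain that includes the multiple bond has 9 carbons, so the parent hydride is nonane.
There is one C=C double bond, indicated by the ending -ene.
Number the chain so that numbering from this end puts the double bond at C-4 rather than C-5.
This places the double bond between C-4 and C-5; a methyl group at C-4.
The name is 4-methylnon-4-ene.

4-methylnon-4-ene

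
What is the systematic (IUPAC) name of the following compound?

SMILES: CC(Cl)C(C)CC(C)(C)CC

The longest continuous carbon chain has 7 atoms, so the parent hydride is heptane.
Number the chain so that the substituent locant set {2,3,5,5} is lower than {3,3,5,6} at the first point of difference.
That gives a chloro group at C-2; methyl groups at C-3 and C-5 (×2).
Prefixes are listed alphabetically: chloro, methyl.
The name is 2-chloro-3,5,5-trimethylheptane.

2-chloro-3,5,5-trimethylheptane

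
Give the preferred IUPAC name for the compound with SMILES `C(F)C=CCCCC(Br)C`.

Counting along the main chain through the multiple bond gives 8 carbons: the parent is octane.
A C=C double bond in the chain gives the infix -ene-.
Choose the numbering such that numbering from this end puts the double bond at C-2 rather than C-6.
With this numbering: the double bond between C-2 and C-3; a bromo group at C-7; a fluoro group at C-1.
Substituent prefixes are cited in alphabetical order (multiplying prefixes like di-/tri- are ignored for ordering).
The name is 7-bromo-1-fluorooct-2-ene.

7-bromo-1-fluorooct-2-ene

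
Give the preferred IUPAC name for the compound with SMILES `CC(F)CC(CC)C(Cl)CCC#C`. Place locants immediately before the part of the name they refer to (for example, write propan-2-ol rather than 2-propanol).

Counting along the main chain through the multiple bond gives 9 carbons: the parent is nonane.
A C≡C triple bond in the chain gives the infix -yne-.
Number the chain so that numbering from this end puts the triple bond at C-1 rather than C-8.
With this numbering: the triple bond between C-1 and C-2; a chloro group at C-5; an ethyl group at C-6; a fluoro group at C-8.
Substituent prefixes are cited in alphabetical order (multiplying prefixes like di-/tri- are ignored for ordering).
Putting it together: 5-chloro-6-ethyl-8-fluoronon-1-yne.

5-chloro-6-ethyl-8-fluoronon-1-yne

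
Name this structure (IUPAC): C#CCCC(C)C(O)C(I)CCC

Counting along the main chain through the –OH group and the multiple bond gives 10 carbons: the parent is decane.
An alcohol (–OH) is the principal characteristic group, giving the suffix -ol.
A C≡C triple bond in the chain gives the infix -yne-.
Number the chain so that numbering from this end puts the hydroxyl group at C-5 rather than C-6.
This places the hydroxyl at C-5; the triple bond between C-9 and C-10; an iodo group at C-4; a methyl group at C-6.
Substituent prefixes are cited in alphabetical order (multiplying prefixes like di-/tri- are ignored for ordering).
Putting it together: 4-iodo-6-methyldec-9-yn-5-ol.

4-iodo-6-methyldec-9-yn-5-ol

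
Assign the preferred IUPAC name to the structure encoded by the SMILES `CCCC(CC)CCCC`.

4-ethyloctane

The parent chain contains 8 carbons (octane).
Choose the numbering such that the substituent locant set {4} is lower than {5} at the first point of difference.
That gives an ethyl group at C-4.
Assembling the pieces gives 4-ethyloctane.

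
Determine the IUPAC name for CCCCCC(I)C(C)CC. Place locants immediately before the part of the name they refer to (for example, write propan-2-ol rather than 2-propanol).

The parent chain contains 9 carbons (nonane).
Choose the numbering such that the substituent locant set {3,4} is lower than {6,7} at the first point of difference.
This places an iodo group at C-4; a methyl group at C-3.
Substituent prefixes are cited in alphabetical order (multiplying prefixes like di-/tri- are ignored for ordering).
Putting it together: 4-iodo-3-methylnonane.

4-iodo-3-methylnonane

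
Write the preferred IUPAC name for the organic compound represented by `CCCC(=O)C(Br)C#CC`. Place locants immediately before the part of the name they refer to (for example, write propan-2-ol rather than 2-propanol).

5-bromooct-6-yn-4-one

The longest carbon chain that includes the carbonyl and the multiple bond has 8 carbons, so the parent hydride is octane.
A ketone (C=O on an internal carbon) is the principal characteristic group, giving the suffix -one.
There is one C≡C triple bond, indicated by the ending -yne.
Number the chain so that numbering from this end puts the carbonyl group at C-4 rather than C-5.
This places the carbonyl at C-4; the triple bond between C-6 and C-7; a bromo group at C-5.
Putting it together: 5-bromooct-6-yn-4-one.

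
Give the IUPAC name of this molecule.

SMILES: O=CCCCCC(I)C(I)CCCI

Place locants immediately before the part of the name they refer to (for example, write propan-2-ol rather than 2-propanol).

The longest carbon chain that includes the –CHO group has 10 carbons, so the parent hydride is decane.
An aldehyde (terminal –CHO) is the principal characteristic group, giving the suffix -al.
Number the chain so that the aldehyde carbon is C-1 by definition.
That gives iodo groups at C-6 and C-7 and C-10.
The name is 6,7,10-triiododecanal.

6,7,10-triiododecanal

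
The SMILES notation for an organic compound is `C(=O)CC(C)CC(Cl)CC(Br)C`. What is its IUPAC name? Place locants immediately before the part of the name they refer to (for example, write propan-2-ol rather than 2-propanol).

The longest carbon chain that includes the –CHO group has 8 carbons, so the parent hydride is octane.
An aldehyde (terminal –CHO) is the principal characteristic group, giving the suffix -al.
Choose the numbering such that the aldehyde carbon is C-1 by definition.
That gives a bromo group at C-7; a chloro group at C-5; a methyl group at C-3.
The substituents are ordered alphabetically, ignoring any di-/tri- multipliers.
The name is 7-bromo-5-chloro-3-methyloctanal.

7-bromo-5-chloro-3-methyloctanal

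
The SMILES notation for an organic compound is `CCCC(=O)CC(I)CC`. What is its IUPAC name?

Counting along the main chain through the carbonyl gives 8 carbons: the parent is octane.
A ketone (C=O on an internal carbon) is the principal characteristic group, giving the suffix -one.
The numbering direction is chosen so that numbering from this end puts the carbonyl group at C-4 rather than C-5.
With this numbering: the carbonyl at C-4; an iodo group at C-6.
The name is 6-iodooctan-4-one.

6-iodooctan-4-one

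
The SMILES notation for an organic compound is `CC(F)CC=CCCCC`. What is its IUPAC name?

2-fluoronon-4-ene

The longest chain bearing the multiple bond is 9 carbons long (nonane).
The chain contains a C=C double bond, so the unsaturation ending is -ene.
The numbering direction is chosen so that numbering from this end puts the double bond at C-4 rather than C-5.
With this numbering: the double bond between C-4 and C-5; a fluoro group at C-2.
Putting it together: 2-fluoronon-4-ene.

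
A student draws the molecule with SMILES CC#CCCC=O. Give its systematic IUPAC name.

hex-4-ynal

The longest carbon chain that includes the –CHO group and the multiple bond has 6 carbons, so the parent hydride is hexane.
The highest-priority functional group is an aldehyde (terminal –CHO), so the name ends in -al.
A C≡C triple bond in the chain gives the infix -yne-.
Number the chain so that the aldehyde carbon is C-1 by definition.
With this numbering: the triple bond between C-4 and C-5.
The name is hex-4-ynal.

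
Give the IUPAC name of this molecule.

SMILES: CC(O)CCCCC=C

oct-7-en-2-ol

The longest carbon chain that includes the –OH group and the multiple bond has 8 carbons, so the parent hydride is octane.
The highest-priority functional group is an alcohol (–OH), so the name ends in -ol.
A C=C double bond in the chain gives the infix -ene-.
Choose the numbering such that numbering from this end puts the hydroxyl group at C-2 rather than C-7.
That gives the hydroxyl at C-2; the double bond between C-7 and C-8.
Assembling the pieces gives oct-7-en-2-ol.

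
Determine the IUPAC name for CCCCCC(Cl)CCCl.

1,3-dichlorooctane

The longest carbon chain is 8 atoms: the parent is octane.
Number the chain so that the substituent locant set {1,3} is lower than {6,8} at the first point of difference.
With this numbering: chloro groups at C-1 and C-3.
Putting it together: 1,3-dichlorooctane.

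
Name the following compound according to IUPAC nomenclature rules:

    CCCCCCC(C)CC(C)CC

3,5-dimethylundecane

The parent chain contains 11 carbons (undecane).
The numbering direction is chosen so that the substituent locant set {3,5} is lower than {7,9} at the first point of difference.
With this numbering: methyl groups at C-3 and C-5.
Assembling the pieces gives 3,5-dimethylundecane.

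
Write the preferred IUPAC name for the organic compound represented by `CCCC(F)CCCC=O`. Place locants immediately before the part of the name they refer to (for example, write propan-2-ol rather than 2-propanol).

The longest carbon chain that includes the –CHO group has 8 carbons, so the parent hydride is octane.
An aldehyde (terminal –CHO) is the principal characteristic group, giving the suffix -al.
Number the chain so that the aldehyde carbon is C-1 by definition.
With this numbering: a fluoro group at C-5.
Putting it together: 5-fluorooctanal.

5-fluorooctanal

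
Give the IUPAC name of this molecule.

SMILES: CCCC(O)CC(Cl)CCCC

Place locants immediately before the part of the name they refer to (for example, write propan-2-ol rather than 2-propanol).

Counting along the main chain through the –OH group gives 10 carbons: the parent is decane.
The highest-priority functional group is an alcohol (–OH), so the name ends in -ol.
Choose the numbering such that numbering from this end puts the hydroxyl group at C-4 rather than C-7.
That gives the hydroxyl at C-4; a chloro group at C-6.
Assembling the pieces gives 6-chlorodecan-4-ol.

6-chlorodecan-4-ol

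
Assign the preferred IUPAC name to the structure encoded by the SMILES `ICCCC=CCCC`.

Counting along the main chain through the multiple bond gives 8 carbons: the parent is octane.
There is one C=C double bond, indicated by the ending -ene.
The numbering direction is chosen so that the substituent locant set {1} is lower than {8} at the first point of difference.
With this numbering: the double bond between C-4 and C-5; an iodo group at C-1.
Putting it together: 1-iodooct-4-ene.

1-iodooct-4-ene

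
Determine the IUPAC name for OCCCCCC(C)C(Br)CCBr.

The longest chain bearing the –OH group is 9 carbons long (nonane).
An alcohol (–OH) is the principal characteristic group, giving the suffix -ol.
Number the chain so that numbering from this end puts the hydroxyl group at C-1 rather than C-9.
With this numbering: the hydroxyl at C-1; bromo groups at C-7 and C-9; a methyl group at C-6.
Substituent prefixes are cited in alphabetical order (multiplying prefixes like di-/tri- are ignored for ordering).
Assembling the pieces gives 7,9-dibromo-6-methylnonan-1-ol.

7,9-dibromo-6-methylnonan-1-ol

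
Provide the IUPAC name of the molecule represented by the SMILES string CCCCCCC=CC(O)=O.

Counting along the main chain through the –COOH group and the multiple bond gives 9 carbons: the parent is nonane.
A carboxylic acid (terminal –COOH) is the principal characteristic group, giving the suffix -oic acid.
The chain contains a C=C double bond, so the unsaturation ending is -ene.
Choose the numbering such that the carboxylic acid carbon is C-1 by definition.
This places the double bond between C-2 and C-3.
The name is non-2-enoic acid.

non-2-enoic acid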